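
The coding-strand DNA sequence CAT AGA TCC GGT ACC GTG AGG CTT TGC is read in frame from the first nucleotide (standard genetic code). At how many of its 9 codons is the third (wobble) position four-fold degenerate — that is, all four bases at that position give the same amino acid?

5

Codon 1 CAT (His): third position 2-fold.
Codon 2 AGA (Arg): third position 2-fold.
Codon 3 TCC (Ser): third position 4-fold.
Codon 4 GGT (Gly): third position 4-fold.
Codon 5 ACC (Thr): third position 4-fold.
Codon 6 GTG (Val): third position 4-fold.
Codon 7 AGG (Arg): third position 2-fold.
Codon 8 CTT (Leu): third position 4-fold.
Codon 9 TGC (Cys): third position 2-fold.
Four-fold degenerate third positions: 5.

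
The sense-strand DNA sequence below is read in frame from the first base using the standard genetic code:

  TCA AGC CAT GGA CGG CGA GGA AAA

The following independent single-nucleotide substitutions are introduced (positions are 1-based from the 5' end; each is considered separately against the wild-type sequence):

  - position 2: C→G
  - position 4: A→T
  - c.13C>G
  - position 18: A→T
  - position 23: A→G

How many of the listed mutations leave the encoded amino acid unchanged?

1

Codon 1: TCA (Ser) → TGA (Stop) — nonsense.
Codon 2: AGC (Ser) → TGC (Cys) — missense.
Codon 5: CGG (Arg) → GGG (Gly) — missense.
Codon 6: CGA (Arg) → CGT (Arg) — synonymous.
Codon 8: AAA (Lys) → AGA (Arg) — missense.
Synonymous: 1 of 5.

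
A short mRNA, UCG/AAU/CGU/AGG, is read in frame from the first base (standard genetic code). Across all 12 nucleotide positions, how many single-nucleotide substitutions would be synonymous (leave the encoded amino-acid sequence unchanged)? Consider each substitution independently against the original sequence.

9

Codon 1 (UCG, Ser): 3 synonymous substitutions.
Codon 2 (AAU, Asn): 1 synonymous substitution.
Codon 3 (CGU, Arg): 3 synonymous substitutions.
Codon 4 (AGG, Arg): 2 synonymous substitutions.
Total: 3 + 1 + 3 + 2 = 9.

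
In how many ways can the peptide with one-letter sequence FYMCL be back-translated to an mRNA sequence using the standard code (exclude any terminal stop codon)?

48

Phe: 2 codons.
Tyr: 2 codons.
Met: 1 codon.
Cys: 2 codons.
Leu: 6 codons.
2 × 2 × 1 × 2 × 6 = 48.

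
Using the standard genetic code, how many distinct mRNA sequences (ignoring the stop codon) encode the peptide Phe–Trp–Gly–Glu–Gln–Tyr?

64

Phe: 2 codons.
Trp: 1 codon.
Gly: 4 codons.
Glu: 2 codons.
Gln: 2 codons.
Tyr: 2 codons.
2 × 1 × 4 × 2 × 2 × 2 = 64.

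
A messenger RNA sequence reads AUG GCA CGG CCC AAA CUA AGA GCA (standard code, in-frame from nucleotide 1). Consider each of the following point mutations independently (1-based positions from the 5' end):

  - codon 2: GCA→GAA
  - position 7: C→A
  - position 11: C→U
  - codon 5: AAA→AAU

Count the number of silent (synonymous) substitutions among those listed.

Codon 2: GCA (Ala) → GAA (Glu) — missense.
Codon 3: CGG (Arg) → AGG (Arg) — synonymous.
Codon 4: CCC (Pro) → CUC (Leu) — missense.
Codon 5: AAA (Lys) → AAU (Asn) — missense.
Synonymous: 1 of 4.

1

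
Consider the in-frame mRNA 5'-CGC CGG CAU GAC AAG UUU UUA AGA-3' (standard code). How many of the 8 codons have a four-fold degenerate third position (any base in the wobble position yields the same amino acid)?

2

Codon 1 CGC (Arg): third position 4-fold.
Codon 2 CGG (Arg): third position 4-fold.
Codon 3 CAU (His): third position 2-fold.
Codon 4 GAC (Asp): third position 2-fold.
Codon 5 AAG (Lys): third position 2-fold.
Codon 6 UUU (Phe): third position 2-fold.
Codon 7 UUA (Leu): third position 2-fold.
Codon 8 AGA (Arg): third position 2-fold.
Four-fold degenerate third positions: 2.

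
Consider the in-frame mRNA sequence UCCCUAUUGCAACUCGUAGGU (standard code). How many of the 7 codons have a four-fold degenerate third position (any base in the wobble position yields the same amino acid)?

5

Codon 1 UCC (Ser): third position 4-fold.
Codon 2 CUA (Leu): third position 4-fold.
Codon 3 UUG (Leu): third position 2-fold.
Codon 4 CAA (Gln): third position 2-fold.
Codon 5 CUC (Leu): third position 4-fold.
Codon 6 GUA (Val): third position 4-fold.
Codon 7 GGU (Gly): third position 4-fold.
Four-fold degenerate third positions: 5.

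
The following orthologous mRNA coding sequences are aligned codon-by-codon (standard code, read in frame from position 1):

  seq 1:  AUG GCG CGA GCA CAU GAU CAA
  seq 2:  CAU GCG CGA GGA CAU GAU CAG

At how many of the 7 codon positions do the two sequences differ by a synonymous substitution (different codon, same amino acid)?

Codon 1: AUG Met / CAU His — nonsynonymous.
Codon 2: GCG Ala / GCG Ala — identical.
Codon 3: CGA Arg / CGA Arg — identical.
Codon 4: GCA Ala / GGA Gly — nonsynonymous.
Codon 5: CAU His / CAU His — identical.
Codon 6: GAU Asp / GAU Asp — identical.
Codon 7: CAA Gln / CAG Gln — synonymous.
Synonymous differences: 1.

1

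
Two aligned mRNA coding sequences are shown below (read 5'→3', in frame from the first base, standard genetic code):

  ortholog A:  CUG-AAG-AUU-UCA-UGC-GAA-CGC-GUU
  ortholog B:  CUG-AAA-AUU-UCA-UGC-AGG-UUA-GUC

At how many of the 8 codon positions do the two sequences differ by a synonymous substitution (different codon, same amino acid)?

2

Codon 1: CUG Leu / CUG Leu — identical.
Codon 2: AAG Lys / AAA Lys — synonymous.
Codon 3: AUU Ile / AUU Ile — identical.
Codon 4: UCA Ser / UCA Ser — identical.
Codon 5: UGC Cys / UGC Cys — identical.
Codon 6: GAA Glu / AGG Arg — nonsynonymous.
Codon 7: CGC Arg / UUA Leu — nonsynonymous.
Codon 8: GUU Val / GUC Val — synonymous.
Synonymous differences: 2.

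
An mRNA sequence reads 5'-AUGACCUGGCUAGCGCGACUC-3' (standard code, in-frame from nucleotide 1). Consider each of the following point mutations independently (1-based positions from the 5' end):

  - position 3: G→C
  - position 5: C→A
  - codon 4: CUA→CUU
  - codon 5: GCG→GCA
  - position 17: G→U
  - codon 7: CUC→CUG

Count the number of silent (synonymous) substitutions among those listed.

3

Codon 1: AUG (Met) → AUC (Ile) — missense.
Codon 2: ACC (Thr) → AAC (Asn) — missense.
Codon 4: CUA (Leu) → CUU (Leu) — synonymous.
Codon 5: GCG (Ala) → GCA (Ala) — synonymous.
Codon 6: CGA (Arg) → CUA (Leu) — missense.
Codon 7: CUC (Leu) → CUG (Leu) — synonymous.
Synonymous: 3 of 6.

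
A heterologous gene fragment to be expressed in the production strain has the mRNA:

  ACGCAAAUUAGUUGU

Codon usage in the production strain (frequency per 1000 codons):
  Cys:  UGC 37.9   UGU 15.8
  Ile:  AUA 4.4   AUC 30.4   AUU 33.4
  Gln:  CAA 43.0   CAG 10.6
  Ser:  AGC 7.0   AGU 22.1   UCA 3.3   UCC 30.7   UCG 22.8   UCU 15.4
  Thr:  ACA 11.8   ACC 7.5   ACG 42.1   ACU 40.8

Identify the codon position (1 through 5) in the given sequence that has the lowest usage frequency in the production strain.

5

Codon 1 ACG (Thr): 42.1 per 1000.
Codon 2 CAA (Gln): 43.0 per 1000.
Codon 3 AUU (Ile): 33.4 per 1000.
Codon 4 AGU (Ser): 22.1 per 1000.
Codon 5 UGU (Cys): 15.8 per 1000.
Lowest frequency is 15.8 at codon 5.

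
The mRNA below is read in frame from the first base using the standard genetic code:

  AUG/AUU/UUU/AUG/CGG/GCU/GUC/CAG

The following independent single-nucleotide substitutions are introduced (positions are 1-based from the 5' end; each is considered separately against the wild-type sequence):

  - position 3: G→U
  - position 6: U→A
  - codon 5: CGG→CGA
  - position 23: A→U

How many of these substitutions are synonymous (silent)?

2

Codon 1: AUG (Met) → AUU (Ile) — missense.
Codon 2: AUU (Ile) → AUA (Ile) — synonymous.
Codon 5: CGG (Arg) → CGA (Arg) — synonymous.
Codon 8: CAG (Gln) → CUG (Leu) — missense.
Synonymous: 2 of 4.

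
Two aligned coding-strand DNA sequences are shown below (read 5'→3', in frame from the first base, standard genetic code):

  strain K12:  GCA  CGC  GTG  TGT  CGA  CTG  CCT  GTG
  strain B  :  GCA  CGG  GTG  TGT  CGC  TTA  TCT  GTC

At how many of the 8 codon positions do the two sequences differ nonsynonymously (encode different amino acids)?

1

Codon 1: GCA Ala / GCA Ala — identical.
Codon 2: CGC Arg / CGG Arg — synonymous.
Codon 3: GTG Val / GTG Val — identical.
Codon 4: TGT Cys / TGT Cys — identical.
Codon 5: CGA Arg / CGC Arg — synonymous.
Codon 6: CTG Leu / TTA Leu — synonymous.
Codon 7: CCT Pro / TCT Ser — nonsynonymous.
Codon 8: GTG Val / GTC Val — synonymous.
Nonsynonymous differences: 1.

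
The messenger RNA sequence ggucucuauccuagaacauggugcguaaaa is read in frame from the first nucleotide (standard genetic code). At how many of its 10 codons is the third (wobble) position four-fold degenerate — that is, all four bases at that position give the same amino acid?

5

Codon 1 GGU (Gly): third position 4-fold.
Codon 2 CUC (Leu): third position 4-fold.
Codon 3 UAU (Tyr): third position 2-fold.
Codon 4 CCU (Pro): third position 4-fold.
Codon 5 AGA (Arg): third position 2-fold.
Codon 6 ACA (Thr): third position 4-fold.
Codon 7 UGG (Trp): third position 1-fold.
Codon 8 UGC (Cys): third position 2-fold.
Codon 9 GUA (Val): third position 4-fold.
Codon 10 AAA (Lys): third position 2-fold.
Four-fold degenerate third positions: 5.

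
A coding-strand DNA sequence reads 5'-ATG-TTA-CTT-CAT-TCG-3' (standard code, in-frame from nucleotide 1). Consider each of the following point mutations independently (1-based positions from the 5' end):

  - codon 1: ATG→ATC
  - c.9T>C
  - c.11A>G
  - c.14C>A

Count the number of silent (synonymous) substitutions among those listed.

Codon 1: ATG (Met) → ATC (Ile) — missense.
Codon 3: CTT (Leu) → CTC (Leu) — synonymous.
Codon 4: CAT (His) → CGT (Arg) — missense.
Codon 5: TCG (Ser) → TAG (Stop) — nonsense.
Synonymous: 1 of 4.

1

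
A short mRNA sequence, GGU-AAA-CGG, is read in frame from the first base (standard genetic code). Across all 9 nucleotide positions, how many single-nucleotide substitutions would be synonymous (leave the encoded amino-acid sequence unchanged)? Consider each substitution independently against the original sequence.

Codon 1 (GGU, Gly): 3 synonymous substitutions.
Codon 2 (AAA, Lys): 1 synonymous substitution.
Codon 3 (CGG, Arg): 4 synonymous substitutions.
Total: 3 + 1 + 4 = 8.

8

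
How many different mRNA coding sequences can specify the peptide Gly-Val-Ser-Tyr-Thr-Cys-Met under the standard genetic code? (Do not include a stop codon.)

Gly: 4 codons.
Val: 4 codons.
Ser: 6 codons.
Tyr: 2 codons.
Thr: 4 codons.
Cys: 2 codons.
Met: 1 codon.
4 × 4 × 6 × 2 × 4 × 2 × 1 = 1536.

1536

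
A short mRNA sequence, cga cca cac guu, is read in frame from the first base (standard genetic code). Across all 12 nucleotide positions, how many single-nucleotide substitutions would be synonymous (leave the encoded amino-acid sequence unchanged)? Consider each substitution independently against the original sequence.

Codon 1 (CGA, Arg): 4 synonymous substitutions.
Codon 2 (CCA, Pro): 3 synonymous substitutions.
Codon 3 (CAC, His): 1 synonymous substitution.
Codon 4 (GUU, Val): 3 synonymous substitutions.
Total: 4 + 3 + 1 + 3 = 11.

11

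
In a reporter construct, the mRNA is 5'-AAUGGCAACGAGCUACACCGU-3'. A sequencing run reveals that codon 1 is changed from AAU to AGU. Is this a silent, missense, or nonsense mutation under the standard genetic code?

Position 2 falls in codon 1: AAU → Asn.
After the substitution the codon is AGU → Ser.
Asn ≠ Ser, so this is a missense mutation.

missense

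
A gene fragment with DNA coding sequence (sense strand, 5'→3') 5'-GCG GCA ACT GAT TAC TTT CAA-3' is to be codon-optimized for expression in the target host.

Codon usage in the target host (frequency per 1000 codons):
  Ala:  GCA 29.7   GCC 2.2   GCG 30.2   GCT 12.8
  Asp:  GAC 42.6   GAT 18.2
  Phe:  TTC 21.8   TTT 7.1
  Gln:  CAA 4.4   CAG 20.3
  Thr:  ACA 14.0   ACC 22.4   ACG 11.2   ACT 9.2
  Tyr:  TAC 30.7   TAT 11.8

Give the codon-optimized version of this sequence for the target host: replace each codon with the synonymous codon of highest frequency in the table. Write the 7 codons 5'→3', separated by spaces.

Codon 1 (Ala): best is GCG at 30.2.
Codon 2 (Ala): best is GCG at 30.2.
Codon 3 (Thr): best is ACC at 22.4.
Codon 4 (Asp): best is GAC at 42.6.
Codon 5 (Tyr): best is TAC at 30.7.
Codon 6 (Phe): best is TTC at 21.8.
Codon 7 (Gln): best is CAG at 20.3.

GCG GCG ACC GAC TAC TTC CAG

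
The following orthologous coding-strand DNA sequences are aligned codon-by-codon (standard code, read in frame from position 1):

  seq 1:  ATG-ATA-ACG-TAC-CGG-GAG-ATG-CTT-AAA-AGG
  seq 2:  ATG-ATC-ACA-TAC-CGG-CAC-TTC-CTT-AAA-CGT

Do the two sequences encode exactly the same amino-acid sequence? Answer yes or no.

no

Codon 1: ATG Met / ATG Met — identical.
Codon 2: ATA Ile / ATC Ile — synonymous.
Codon 3: ACG Thr / ACA Thr — synonymous.
Codon 4: TAC Tyr / TAC Tyr — identical.
Codon 5: CGG Arg / CGG Arg — identical.
Codon 6: GAG Glu / CAC His — nonsynonymous.
Codon 7: ATG Met / TTC Phe — nonsynonymous.
Codon 8: CTT Leu / CTT Leu — identical.
Codon 9: AAA Lys / AAA Lys — identical.
Codon 10: AGG Arg / CGT Arg — synonymous.
Nonsynonymous differences: 2 → different protein.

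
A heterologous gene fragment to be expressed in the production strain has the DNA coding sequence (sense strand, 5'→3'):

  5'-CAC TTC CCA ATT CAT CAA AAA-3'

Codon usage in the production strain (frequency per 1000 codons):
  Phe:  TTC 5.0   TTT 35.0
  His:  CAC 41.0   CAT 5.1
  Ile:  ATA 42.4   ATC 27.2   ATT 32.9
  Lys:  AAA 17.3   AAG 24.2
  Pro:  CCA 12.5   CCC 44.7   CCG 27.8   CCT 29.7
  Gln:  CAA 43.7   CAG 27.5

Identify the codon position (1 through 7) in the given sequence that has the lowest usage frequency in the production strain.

Codon 1 CAC (His): 41.0 per 1000.
Codon 2 TTC (Phe): 5.0 per 1000.
Codon 3 CCA (Pro): 12.5 per 1000.
Codon 4 ATT (Ile): 32.9 per 1000.
Codon 5 CAT (His): 5.1 per 1000.
Codon 6 CAA (Gln): 43.7 per 1000.
Codon 7 AAA (Lys): 17.3 per 1000.
Lowest frequency is 5.0 at codon 2.

2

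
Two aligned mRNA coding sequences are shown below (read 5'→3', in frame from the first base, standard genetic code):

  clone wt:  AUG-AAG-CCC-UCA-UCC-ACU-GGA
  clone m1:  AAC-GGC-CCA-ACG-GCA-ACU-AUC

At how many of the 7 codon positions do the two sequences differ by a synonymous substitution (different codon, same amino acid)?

Codon 1: AUG Met / AAC Asn — nonsynonymous.
Codon 2: AAG Lys / GGC Gly — nonsynonymous.
Codon 3: CCC Pro / CCA Pro — synonymous.
Codon 4: UCA Ser / ACG Thr — nonsynonymous.
Codon 5: UCC Ser / GCA Ala — nonsynonymous.
Codon 6: ACU Thr / ACU Thr — identical.
Codon 7: GGA Gly / AUC Ile — nonsynonymous.
Synonymous differences: 1.

1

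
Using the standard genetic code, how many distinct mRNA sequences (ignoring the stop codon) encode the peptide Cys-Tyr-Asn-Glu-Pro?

64

Cys: 2 codons.
Tyr: 2 codons.
Asn: 2 codons.
Glu: 2 codons.
Pro: 4 codons.
2 × 2 × 2 × 2 × 4 = 64.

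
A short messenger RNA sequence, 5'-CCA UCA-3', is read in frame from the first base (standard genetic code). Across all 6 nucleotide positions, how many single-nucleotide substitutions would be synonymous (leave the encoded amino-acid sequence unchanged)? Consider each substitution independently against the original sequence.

6

Codon 1 (CCA, Pro): 3 synonymous substitutions.
Codon 2 (UCA, Ser): 3 synonymous substitutions.
Total: 3 + 3 = 6.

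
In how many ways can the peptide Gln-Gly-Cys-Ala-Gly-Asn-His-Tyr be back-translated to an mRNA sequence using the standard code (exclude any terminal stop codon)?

2048

Gln: 2 codons.
Gly: 4 codons.
Cys: 2 codons.
Ala: 4 codons.
Gly: 4 codons.
Asn: 2 codons.
His: 2 codons.
Tyr: 2 codons.
2 × 4 × 2 × 4 × 4 × 2 × 2 × 2 = 2048.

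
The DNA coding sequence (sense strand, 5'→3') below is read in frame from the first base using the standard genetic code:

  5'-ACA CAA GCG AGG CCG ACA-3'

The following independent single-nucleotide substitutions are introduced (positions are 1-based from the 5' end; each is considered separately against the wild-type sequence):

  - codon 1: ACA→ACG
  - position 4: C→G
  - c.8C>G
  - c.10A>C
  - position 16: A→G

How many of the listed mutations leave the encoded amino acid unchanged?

2

Codon 1: ACA (Thr) → ACG (Thr) — synonymous.
Codon 2: CAA (Gln) → GAA (Glu) — missense.
Codon 3: GCG (Ala) → GGG (Gly) — missense.
Codon 4: AGG (Arg) → CGG (Arg) — synonymous.
Codon 6: ACA (Thr) → GCA (Ala) — missense.
Synonymous: 2 of 5.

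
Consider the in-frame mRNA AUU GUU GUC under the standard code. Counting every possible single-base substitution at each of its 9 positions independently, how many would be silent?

Codon 1 (AUU, Ile): 2 synonymous substitutions.
Codon 2 (GUU, Val): 3 synonymous substitutions.
Codon 3 (GUC, Val): 3 synonymous substitutions.
Total: 2 + 3 + 3 = 8.

8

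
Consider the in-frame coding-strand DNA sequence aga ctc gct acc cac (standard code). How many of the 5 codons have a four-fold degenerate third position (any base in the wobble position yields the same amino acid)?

Codon 1 AGA (Arg): third position 2-fold.
Codon 2 CTC (Leu): third position 4-fold.
Codon 3 GCT (Ala): third position 4-fold.
Codon 4 ACC (Thr): third position 4-fold.
Codon 5 CAC (His): third position 2-fold.
Four-fold degenerate third positions: 3.

3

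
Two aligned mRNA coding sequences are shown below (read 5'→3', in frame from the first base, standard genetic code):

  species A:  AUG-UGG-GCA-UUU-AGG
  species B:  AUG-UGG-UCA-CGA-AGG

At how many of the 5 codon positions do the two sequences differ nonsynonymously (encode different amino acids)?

2

Codon 1: AUG Met / AUG Met — identical.
Codon 2: UGG Trp / UGG Trp — identical.
Codon 3: GCA Ala / UCA Ser — nonsynonymous.
Codon 4: UUU Phe / CGA Arg — nonsynonymous.
Codon 5: AGG Arg / AGG Arg — identical.
Nonsynonymous differences: 2.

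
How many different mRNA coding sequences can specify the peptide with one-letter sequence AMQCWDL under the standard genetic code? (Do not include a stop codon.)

192

Ala: 4 codons.
Met: 1 codon.
Gln: 2 codons.
Cys: 2 codons.
Trp: 1 codon.
Asp: 2 codons.
Leu: 6 codons.
4 × 1 × 2 × 2 × 1 × 2 × 6 = 192.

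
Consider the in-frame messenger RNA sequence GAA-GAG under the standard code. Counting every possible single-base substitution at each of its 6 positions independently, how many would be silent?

Codon 1 (GAA, Glu): 1 synonymous substitution.
Codon 2 (GAG, Glu): 1 synonymous substitution.
Total: 1 + 1 = 2.

2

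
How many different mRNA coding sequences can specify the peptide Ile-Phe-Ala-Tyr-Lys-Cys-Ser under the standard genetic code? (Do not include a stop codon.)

1152

Ile: 3 codons.
Phe: 2 codons.
Ala: 4 codons.
Tyr: 2 codons.
Lys: 2 codons.
Cys: 2 codons.
Ser: 6 codons.
3 × 2 × 4 × 2 × 2 × 2 × 6 = 1152.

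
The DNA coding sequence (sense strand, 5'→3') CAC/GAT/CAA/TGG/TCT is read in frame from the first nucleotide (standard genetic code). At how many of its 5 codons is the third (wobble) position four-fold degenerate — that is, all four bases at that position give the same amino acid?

1

Codon 1 CAC (His): third position 2-fold.
Codon 2 GAT (Asp): third position 2-fold.
Codon 3 CAA (Gln): third position 2-fold.
Codon 4 TGG (Trp): third position 1-fold.
Codon 5 TCT (Ser): third position 4-fold.
Four-fold degenerate third positions: 1.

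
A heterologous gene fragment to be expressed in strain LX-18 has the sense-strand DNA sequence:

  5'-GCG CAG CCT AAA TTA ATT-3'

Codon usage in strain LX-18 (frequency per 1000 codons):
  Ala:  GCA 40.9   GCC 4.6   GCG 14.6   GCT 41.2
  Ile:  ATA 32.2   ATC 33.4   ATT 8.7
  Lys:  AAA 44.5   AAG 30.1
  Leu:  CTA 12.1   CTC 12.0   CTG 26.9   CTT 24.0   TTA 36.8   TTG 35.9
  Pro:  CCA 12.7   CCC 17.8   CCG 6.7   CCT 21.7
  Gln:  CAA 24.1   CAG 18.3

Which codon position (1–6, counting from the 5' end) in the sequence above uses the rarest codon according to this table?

6

Codon 1 GCG (Ala): 14.6 per 1000.
Codon 2 CAG (Gln): 18.3 per 1000.
Codon 3 CCT (Pro): 21.7 per 1000.
Codon 4 AAA (Lys): 44.5 per 1000.
Codon 5 TTA (Leu): 36.8 per 1000.
Codon 6 ATT (Ile): 8.7 per 1000.
Lowest frequency is 8.7 at codon 6.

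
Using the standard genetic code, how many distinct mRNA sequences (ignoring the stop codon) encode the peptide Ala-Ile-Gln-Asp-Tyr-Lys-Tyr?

Ala: 4 codons.
Ile: 3 codons.
Gln: 2 codons.
Asp: 2 codons.
Tyr: 2 codons.
Lys: 2 codons.
Tyr: 2 codons.
4 × 3 × 2 × 2 × 2 × 2 × 2 = 384.

384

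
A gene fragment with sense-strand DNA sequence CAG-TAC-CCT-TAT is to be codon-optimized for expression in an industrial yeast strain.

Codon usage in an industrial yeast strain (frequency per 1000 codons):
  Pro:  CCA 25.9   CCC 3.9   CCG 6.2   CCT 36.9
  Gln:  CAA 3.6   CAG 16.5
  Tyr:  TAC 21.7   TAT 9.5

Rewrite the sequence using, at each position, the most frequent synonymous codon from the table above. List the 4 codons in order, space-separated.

CAG TAC CCT TAC

Codon 1 (Gln): best is CAG at 16.5.
Codon 2 (Tyr): best is TAC at 21.7.
Codon 3 (Pro): best is CCT at 36.9.
Codon 4 (Tyr): best is TAC at 21.7.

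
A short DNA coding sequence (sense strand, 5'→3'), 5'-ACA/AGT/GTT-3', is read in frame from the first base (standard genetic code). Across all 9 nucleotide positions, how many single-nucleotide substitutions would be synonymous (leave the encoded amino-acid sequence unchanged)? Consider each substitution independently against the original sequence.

Codon 1 (ACA, Thr): 3 synonymous substitutions.
Codon 2 (AGT, Ser): 1 synonymous substitution.
Codon 3 (GTT, Val): 3 synonymous substitutions.
Total: 3 + 1 + 3 = 7.

7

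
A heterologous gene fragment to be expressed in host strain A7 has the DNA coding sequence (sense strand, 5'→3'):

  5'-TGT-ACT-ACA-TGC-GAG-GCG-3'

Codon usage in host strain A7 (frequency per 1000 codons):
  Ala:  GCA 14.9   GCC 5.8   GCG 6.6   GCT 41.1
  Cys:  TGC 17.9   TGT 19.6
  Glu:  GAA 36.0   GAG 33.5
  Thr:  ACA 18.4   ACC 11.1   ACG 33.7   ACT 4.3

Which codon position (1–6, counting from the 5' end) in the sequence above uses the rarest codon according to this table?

2

Codon 1 TGT (Cys): 19.6 per 1000.
Codon 2 ACT (Thr): 4.3 per 1000.
Codon 3 ACA (Thr): 18.4 per 1000.
Codon 4 TGC (Cys): 17.9 per 1000.
Codon 5 GAG (Glu): 33.5 per 1000.
Codon 6 GCG (Ala): 6.6 per 1000.
Lowest frequency is 4.3 at codon 2.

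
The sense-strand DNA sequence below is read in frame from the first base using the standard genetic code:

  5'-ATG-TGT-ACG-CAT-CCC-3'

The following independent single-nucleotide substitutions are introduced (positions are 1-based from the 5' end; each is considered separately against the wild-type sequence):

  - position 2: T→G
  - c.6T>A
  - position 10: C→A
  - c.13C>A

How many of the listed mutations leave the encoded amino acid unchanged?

Codon 1: ATG (Met) → AGG (Arg) — missense.
Codon 2: TGT (Cys) → TGA (Stop) — nonsense.
Codon 4: CAT (His) → AAT (Asn) — missense.
Codon 5: CCC (Pro) → ACC (Thr) — missense.
Synonymous: 0 of 4.

0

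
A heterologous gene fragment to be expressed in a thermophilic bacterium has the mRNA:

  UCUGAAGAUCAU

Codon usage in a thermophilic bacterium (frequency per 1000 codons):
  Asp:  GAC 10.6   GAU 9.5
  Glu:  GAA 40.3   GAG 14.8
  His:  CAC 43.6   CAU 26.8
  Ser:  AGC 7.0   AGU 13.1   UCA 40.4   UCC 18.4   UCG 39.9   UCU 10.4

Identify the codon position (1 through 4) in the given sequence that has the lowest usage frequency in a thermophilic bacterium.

3

Codon 1 UCU (Ser): 10.4 per 1000.
Codon 2 GAA (Glu): 40.3 per 1000.
Codon 3 GAU (Asp): 9.5 per 1000.
Codon 4 CAU (His): 26.8 per 1000.
Lowest frequency is 9.5 at codon 3.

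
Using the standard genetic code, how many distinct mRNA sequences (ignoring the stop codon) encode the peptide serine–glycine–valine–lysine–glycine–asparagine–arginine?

9216

Ser: 6 codons.
Gly: 4 codons.
Val: 4 codons.
Lys: 2 codons.
Gly: 4 codons.
Asn: 2 codons.
Arg: 6 codons.
6 × 4 × 4 × 2 × 4 × 2 × 6 = 9216.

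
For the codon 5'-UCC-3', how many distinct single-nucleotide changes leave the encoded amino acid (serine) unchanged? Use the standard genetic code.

3

Position 1: none → 0 synonymous.
Position 2: none → 0 synonymous.
Position 3: UCU, UCA, UCG → 3 synonymous.
Total: 0 + 0 + 3 = 3.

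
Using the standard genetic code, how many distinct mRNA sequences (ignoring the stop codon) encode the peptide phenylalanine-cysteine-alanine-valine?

Phe: 2 codons.
Cys: 2 codons.
Ala: 4 codons.
Val: 4 codons.
2 × 2 × 4 × 4 = 64.

64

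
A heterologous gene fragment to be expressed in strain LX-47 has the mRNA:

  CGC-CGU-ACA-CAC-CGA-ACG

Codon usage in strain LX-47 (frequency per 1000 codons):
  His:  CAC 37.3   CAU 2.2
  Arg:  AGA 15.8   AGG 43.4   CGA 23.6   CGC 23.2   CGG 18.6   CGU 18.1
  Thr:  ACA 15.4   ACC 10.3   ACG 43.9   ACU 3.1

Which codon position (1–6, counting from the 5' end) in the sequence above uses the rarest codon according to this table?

3

Codon 1 CGC (Arg): 23.2 per 1000.
Codon 2 CGU (Arg): 18.1 per 1000.
Codon 3 ACA (Thr): 15.4 per 1000.
Codon 4 CAC (His): 37.3 per 1000.
Codon 5 CGA (Arg): 23.6 per 1000.
Codon 6 ACG (Thr): 43.9 per 1000.
Lowest frequency is 15.4 at codon 3.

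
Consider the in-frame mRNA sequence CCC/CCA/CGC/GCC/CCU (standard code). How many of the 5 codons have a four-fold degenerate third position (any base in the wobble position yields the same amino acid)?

5

Codon 1 CCC (Pro): third position 4-fold.
Codon 2 CCA (Pro): third position 4-fold.
Codon 3 CGC (Arg): third position 4-fold.
Codon 4 GCC (Ala): third position 4-fold.
Codon 5 CCU (Pro): third position 4-fold.
Four-fold degenerate third positions: 5.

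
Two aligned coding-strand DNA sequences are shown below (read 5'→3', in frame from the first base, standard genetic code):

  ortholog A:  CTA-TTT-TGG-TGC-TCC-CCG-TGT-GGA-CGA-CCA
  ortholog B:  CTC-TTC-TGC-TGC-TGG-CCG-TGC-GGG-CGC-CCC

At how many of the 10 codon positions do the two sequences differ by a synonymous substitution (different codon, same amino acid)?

6

Codon 1: CTA Leu / CTC Leu — synonymous.
Codon 2: TTT Phe / TTC Phe — synonymous.
Codon 3: TGG Trp / TGC Cys — nonsynonymous.
Codon 4: TGC Cys / TGC Cys — identical.
Codon 5: TCC Ser / TGG Trp — nonsynonymous.
Codon 6: CCG Pro / CCG Pro — identical.
Codon 7: TGT Cys / TGC Cys — synonymous.
Codon 8: GGA Gly / GGG Gly — synonymous.
Codon 9: CGA Arg / CGC Arg — synonymous.
Codon 10: CCA Pro / CCC Pro — synonymous.
Synonymous differences: 6.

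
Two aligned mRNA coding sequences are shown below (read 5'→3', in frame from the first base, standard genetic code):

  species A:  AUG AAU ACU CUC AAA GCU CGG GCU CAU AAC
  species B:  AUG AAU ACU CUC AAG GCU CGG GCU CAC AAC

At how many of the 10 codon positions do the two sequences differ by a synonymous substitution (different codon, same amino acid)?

Codon 1: AUG Met / AUG Met — identical.
Codon 2: AAU Asn / AAU Asn — identical.
Codon 3: ACU Thr / ACU Thr — identical.
Codon 4: CUC Leu / CUC Leu — identical.
Codon 5: AAA Lys / AAG Lys — synonymous.
Codon 6: GCU Ala / GCU Ala — identical.
Codon 7: CGG Arg / CGG Arg — identical.
Codon 8: GCU Ala / GCU Ala — identical.
Codon 9: CAU His / CAC His — synonymous.
Codon 10: AAC Asn / AAC Asn — identical.
Synonymous differences: 2.

2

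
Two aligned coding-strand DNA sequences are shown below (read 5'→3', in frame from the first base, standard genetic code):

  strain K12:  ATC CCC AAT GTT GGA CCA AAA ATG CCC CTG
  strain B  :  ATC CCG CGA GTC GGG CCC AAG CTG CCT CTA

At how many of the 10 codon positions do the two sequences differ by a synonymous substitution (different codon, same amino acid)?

Codon 1: ATC Ile / ATC Ile — identical.
Codon 2: CCC Pro / CCG Pro — synonymous.
Codon 3: AAT Asn / CGA Arg — nonsynonymous.
Codon 4: GTT Val / GTC Val — synonymous.
Codon 5: GGA Gly / GGG Gly — synonymous.
Codon 6: CCA Pro / CCC Pro — synonymous.
Codon 7: AAA Lys / AAG Lys — synonymous.
Codon 8: ATG Met / CTG Leu — nonsynonymous.
Codon 9: CCC Pro / CCT Pro — synonymous.
Codon 10: CTG Leu / CTA Leu — synonymous.
Synonymous differences: 7.

7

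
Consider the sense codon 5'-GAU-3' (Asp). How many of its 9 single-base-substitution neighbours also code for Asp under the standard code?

1

Position 1: none → 0 synonymous.
Position 2: none → 0 synonymous.
Position 3: GAC → 1 synonymous.
Total: 0 + 0 + 1 = 1.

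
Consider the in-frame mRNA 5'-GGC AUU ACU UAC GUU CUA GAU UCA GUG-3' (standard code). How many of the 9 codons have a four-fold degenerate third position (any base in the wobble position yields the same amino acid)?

Codon 1 GGC (Gly): third position 4-fold.
Codon 2 AUU (Ile): third position 3-fold.
Codon 3 ACU (Thr): third position 4-fold.
Codon 4 UAC (Tyr): third position 2-fold.
Codon 5 GUU (Val): third position 4-fold.
Codon 6 CUA (Leu): third position 4-fold.
Codon 7 GAU (Asp): third position 2-fold.
Codon 8 UCA (Ser): third position 4-fold.
Codon 9 GUG (Val): third position 4-fold.
Four-fold degenerate third positions: 6.

6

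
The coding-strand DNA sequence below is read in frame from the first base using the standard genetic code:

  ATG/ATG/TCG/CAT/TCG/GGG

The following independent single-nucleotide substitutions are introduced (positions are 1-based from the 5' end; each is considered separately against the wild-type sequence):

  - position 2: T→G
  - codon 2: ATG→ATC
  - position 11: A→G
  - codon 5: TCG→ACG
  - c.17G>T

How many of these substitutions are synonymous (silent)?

0

Codon 1: ATG (Met) → AGG (Arg) — missense.
Codon 2: ATG (Met) → ATC (Ile) — missense.
Codon 4: CAT (His) → CGT (Arg) — missense.
Codon 5: TCG (Ser) → ACG (Thr) — missense.
Codon 6: GGG (Gly) → GTG (Val) — missense.
Synonymous: 0 of 5.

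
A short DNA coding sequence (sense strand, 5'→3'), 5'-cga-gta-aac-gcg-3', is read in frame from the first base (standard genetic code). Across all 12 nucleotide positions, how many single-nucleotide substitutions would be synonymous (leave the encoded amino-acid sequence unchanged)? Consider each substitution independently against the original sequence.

Codon 1 (CGA, Arg): 4 synonymous substitutions.
Codon 2 (GTA, Val): 3 synonymous substitutions.
Codon 3 (AAC, Asn): 1 synonymous substitution.
Codon 4 (GCG, Ala): 3 synonymous substitutions.
Total: 4 + 3 + 1 + 3 = 11.

11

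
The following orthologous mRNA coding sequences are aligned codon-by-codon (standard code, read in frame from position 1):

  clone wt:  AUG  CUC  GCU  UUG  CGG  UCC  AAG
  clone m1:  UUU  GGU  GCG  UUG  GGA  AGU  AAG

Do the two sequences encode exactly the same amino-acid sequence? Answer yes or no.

no

Codon 1: AUG Met / UUU Phe — nonsynonymous.
Codon 2: CUC Leu / GGU Gly — nonsynonymous.
Codon 3: GCU Ala / GCG Ala — synonymous.
Codon 4: UUG Leu / UUG Leu — identical.
Codon 5: CGG Arg / GGA Gly — nonsynonymous.
Codon 6: UCC Ser / AGU Ser — synonymous.
Codon 7: AAG Lys / AAG Lys — identical.
Nonsynonymous differences: 3 → different protein.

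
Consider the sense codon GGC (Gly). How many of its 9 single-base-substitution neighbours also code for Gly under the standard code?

3

Position 1: none → 0 synonymous.
Position 2: none → 0 synonymous.
Position 3: GGT, GGA, GGG → 3 synonymous.
Total: 0 + 0 + 3 = 3.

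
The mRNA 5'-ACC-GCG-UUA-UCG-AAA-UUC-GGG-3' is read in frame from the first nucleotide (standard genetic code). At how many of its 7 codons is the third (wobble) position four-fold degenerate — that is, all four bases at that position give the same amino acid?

4

Codon 1 ACC (Thr): third position 4-fold.
Codon 2 GCG (Ala): third position 4-fold.
Codon 3 UUA (Leu): third position 2-fold.
Codon 4 UCG (Ser): third position 4-fold.
Codon 5 AAA (Lys): third position 2-fold.
Codon 6 UUC (Phe): third position 2-fold.
Codon 7 GGG (Gly): third position 4-fold.
Four-fold degenerate third positions: 4.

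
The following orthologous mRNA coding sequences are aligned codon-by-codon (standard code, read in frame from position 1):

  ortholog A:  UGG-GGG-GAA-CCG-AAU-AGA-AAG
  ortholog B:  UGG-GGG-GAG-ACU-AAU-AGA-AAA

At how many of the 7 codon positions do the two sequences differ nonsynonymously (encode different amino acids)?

1

Codon 1: UGG Trp / UGG Trp — identical.
Codon 2: GGG Gly / GGG Gly — identical.
Codon 3: GAA Glu / GAG Glu — synonymous.
Codon 4: CCG Pro / ACU Thr — nonsynonymous.
Codon 5: AAU Asn / AAU Asn — identical.
Codon 6: AGA Arg / AGA Arg — identical.
Codon 7: AAG Lys / AAA Lys — synonymous.
Nonsynonymous differences: 1.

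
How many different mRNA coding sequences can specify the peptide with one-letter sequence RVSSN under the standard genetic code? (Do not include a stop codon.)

1728

Arg: 6 codons.
Val: 4 codons.
Ser: 6 codons.
Ser: 6 codons.
Asn: 2 codons.
6 × 4 × 6 × 6 × 2 = 1728.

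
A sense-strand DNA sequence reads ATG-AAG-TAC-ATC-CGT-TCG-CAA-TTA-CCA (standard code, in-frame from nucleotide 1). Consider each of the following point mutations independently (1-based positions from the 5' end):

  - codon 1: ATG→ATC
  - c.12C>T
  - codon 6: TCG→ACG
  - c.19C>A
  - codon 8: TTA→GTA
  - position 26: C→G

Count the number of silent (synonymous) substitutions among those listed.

1

Codon 1: ATG (Met) → ATC (Ile) — missense.
Codon 4: ATC (Ile) → ATT (Ile) — synonymous.
Codon 6: TCG (Ser) → ACG (Thr) — missense.
Codon 7: CAA (Gln) → AAA (Lys) — missense.
Codon 8: TTA (Leu) → GTA (Val) — missense.
Codon 9: CCA (Pro) → CGA (Arg) — missense.
Synonymous: 1 of 6.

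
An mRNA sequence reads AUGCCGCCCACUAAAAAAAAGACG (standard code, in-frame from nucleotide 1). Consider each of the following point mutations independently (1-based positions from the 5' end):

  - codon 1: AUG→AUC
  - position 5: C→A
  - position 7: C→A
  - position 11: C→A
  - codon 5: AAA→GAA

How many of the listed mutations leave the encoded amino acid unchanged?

0

Codon 1: AUG (Met) → AUC (Ile) — missense.
Codon 2: CCG (Pro) → CAG (Gln) — missense.
Codon 3: CCC (Pro) → ACC (Thr) — missense.
Codon 4: ACU (Thr) → AAU (Asn) — missense.
Codon 5: AAA (Lys) → GAA (Glu) — missense.
Synonymous: 0 of 5.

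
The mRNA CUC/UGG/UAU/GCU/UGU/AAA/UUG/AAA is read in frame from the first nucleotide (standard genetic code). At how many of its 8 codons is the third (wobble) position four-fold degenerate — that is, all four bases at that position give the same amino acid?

2

Codon 1 CUC (Leu): third position 4-fold.
Codon 2 UGG (Trp): third position 1-fold.
Codon 3 UAU (Tyr): third position 2-fold.
Codon 4 GCU (Ala): third position 4-fold.
Codon 5 UGU (Cys): third position 2-fold.
Codon 6 AAA (Lys): third position 2-fold.
Codon 7 UUG (Leu): third position 2-fold.
Codon 8 AAA (Lys): third position 2-fold.
Four-fold degenerate third positions: 2.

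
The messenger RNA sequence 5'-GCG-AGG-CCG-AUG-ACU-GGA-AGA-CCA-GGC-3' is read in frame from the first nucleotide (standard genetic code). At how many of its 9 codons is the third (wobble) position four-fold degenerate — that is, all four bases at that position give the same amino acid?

Codon 1 GCG (Ala): third position 4-fold.
Codon 2 AGG (Arg): third position 2-fold.
Codon 3 CCG (Pro): third position 4-fold.
Codon 4 AUG (Met): third position 1-fold.
Codon 5 ACU (Thr): third position 4-fold.
Codon 6 GGA (Gly): third position 4-fold.
Codon 7 AGA (Arg): third position 2-fold.
Codon 8 CCA (Pro): third position 4-fold.
Codon 9 GGC (Gly): third position 4-fold.
Four-fold degenerate third positions: 6.

6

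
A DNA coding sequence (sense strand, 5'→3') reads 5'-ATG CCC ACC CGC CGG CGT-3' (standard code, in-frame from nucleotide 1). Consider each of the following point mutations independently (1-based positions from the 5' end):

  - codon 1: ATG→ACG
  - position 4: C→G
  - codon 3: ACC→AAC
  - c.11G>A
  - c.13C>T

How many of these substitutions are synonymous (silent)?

0

Codon 1: ATG (Met) → ACG (Thr) — missense.
Codon 2: CCC (Pro) → GCC (Ala) — missense.
Codon 3: ACC (Thr) → AAC (Asn) — missense.
Codon 4: CGC (Arg) → CAC (His) — missense.
Codon 5: CGG (Arg) → TGG (Trp) — missense.
Synonymous: 0 of 5.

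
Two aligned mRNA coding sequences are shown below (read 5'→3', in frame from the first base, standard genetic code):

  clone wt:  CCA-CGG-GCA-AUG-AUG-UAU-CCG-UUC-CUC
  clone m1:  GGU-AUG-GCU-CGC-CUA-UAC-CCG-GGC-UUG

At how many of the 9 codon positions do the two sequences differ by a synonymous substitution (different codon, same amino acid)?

Codon 1: CCA Pro / GGU Gly — nonsynonymous.
Codon 2: CGG Arg / AUG Met — nonsynonymous.
Codon 3: GCA Ala / GCU Ala — synonymous.
Codon 4: AUG Met / CGC Arg — nonsynonymous.
Codon 5: AUG Met / CUA Leu — nonsynonymous.
Codon 6: UAU Tyr / UAC Tyr — synonymous.
Codon 7: CCG Pro / CCG Pro — identical.
Codon 8: UUC Phe / GGC Gly — nonsynonymous.
Codon 9: CUC Leu / UUG Leu — synonymous.
Synonymous differences: 3.

3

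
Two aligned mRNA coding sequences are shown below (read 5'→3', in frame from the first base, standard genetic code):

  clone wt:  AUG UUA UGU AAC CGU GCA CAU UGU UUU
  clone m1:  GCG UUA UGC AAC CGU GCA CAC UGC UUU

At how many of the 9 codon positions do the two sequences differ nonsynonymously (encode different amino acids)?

Codon 1: AUG Met / GCG Ala — nonsynonymous.
Codon 2: UUA Leu / UUA Leu — identical.
Codon 3: UGU Cys / UGC Cys — synonymous.
Codon 4: AAC Asn / AAC Asn — identical.
Codon 5: CGU Arg / CGU Arg — identical.
Codon 6: GCA Ala / GCA Ala — identical.
Codon 7: CAU His / CAC His — synonymous.
Codon 8: UGU Cys / UGC Cys — synonymous.
Codon 9: UUU Phe / UUU Phe — identical.
Nonsynonymous differences: 1.

1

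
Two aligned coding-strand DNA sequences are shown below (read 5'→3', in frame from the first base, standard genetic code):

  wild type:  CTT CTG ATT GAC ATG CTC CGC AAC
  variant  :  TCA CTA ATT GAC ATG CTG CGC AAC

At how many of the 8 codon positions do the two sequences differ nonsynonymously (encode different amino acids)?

Codon 1: CTT Leu / TCA Ser — nonsynonymous.
Codon 2: CTG Leu / CTA Leu — synonymous.
Codon 3: ATT Ile / ATT Ile — identical.
Codon 4: GAC Asp / GAC Asp — identical.
Codon 5: ATG Met / ATG Met — identical.
Codon 6: CTC Leu / CTG Leu — synonymous.
Codon 7: CGC Arg / CGC Arg — identical.
Codon 8: AAC Asn / AAC Asn — identical.
Nonsynonymous differences: 1.

1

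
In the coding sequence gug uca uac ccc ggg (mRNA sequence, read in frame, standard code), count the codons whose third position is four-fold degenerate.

4

Codon 1 GUG (Val): third position 4-fold.
Codon 2 UCA (Ser): third position 4-fold.
Codon 3 UAC (Tyr): third position 2-fold.
Codon 4 CCC (Pro): third position 4-fold.
Codon 5 GGG (Gly): third position 4-fold.
Four-fold degenerate third positions: 4.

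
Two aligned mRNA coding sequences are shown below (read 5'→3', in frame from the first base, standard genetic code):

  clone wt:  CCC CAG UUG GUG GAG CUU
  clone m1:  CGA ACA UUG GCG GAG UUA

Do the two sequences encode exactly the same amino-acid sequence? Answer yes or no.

no

Codon 1: CCC Pro / CGA Arg — nonsynonymous.
Codon 2: CAG Gln / ACA Thr — nonsynonymous.
Codon 3: UUG Leu / UUG Leu — identical.
Codon 4: GUG Val / GCG Ala — nonsynonymous.
Codon 5: GAG Glu / GAG Glu — identical.
Codon 6: CUU Leu / UUA Leu — synonymous.
Nonsynonymous differences: 3 → different protein.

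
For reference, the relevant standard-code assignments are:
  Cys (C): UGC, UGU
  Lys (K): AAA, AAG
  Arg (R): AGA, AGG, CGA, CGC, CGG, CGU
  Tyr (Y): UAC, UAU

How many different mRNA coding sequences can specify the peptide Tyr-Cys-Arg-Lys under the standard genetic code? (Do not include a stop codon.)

48

Tyr: 2 codons.
Cys: 2 codons.
Arg: 6 codons.
Lys: 2 codons.
2 × 2 × 6 × 2 = 48.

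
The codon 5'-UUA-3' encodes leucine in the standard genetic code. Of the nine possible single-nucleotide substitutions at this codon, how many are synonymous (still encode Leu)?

2

Position 1: CUA → 1 synonymous.
Position 2: none → 0 synonymous.
Position 3: UUG → 1 synonymous.
Total: 1 + 0 + 1 = 2.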